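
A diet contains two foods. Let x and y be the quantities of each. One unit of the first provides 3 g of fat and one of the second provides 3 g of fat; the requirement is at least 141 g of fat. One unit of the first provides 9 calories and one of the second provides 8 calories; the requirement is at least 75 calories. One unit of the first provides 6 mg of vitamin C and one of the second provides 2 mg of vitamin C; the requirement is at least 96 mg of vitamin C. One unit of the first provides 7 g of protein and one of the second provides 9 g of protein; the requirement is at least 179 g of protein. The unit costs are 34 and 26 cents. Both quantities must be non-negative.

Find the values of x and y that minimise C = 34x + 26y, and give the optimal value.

The feasible region is unbounded (it extends along (0, 1), (1, 0)), but C strictly increases along every unbounded feasible direction, so there is no improving ray and the minimum is attained at a vertex.

x = 1/2, y = 93/2, minimum C = 1226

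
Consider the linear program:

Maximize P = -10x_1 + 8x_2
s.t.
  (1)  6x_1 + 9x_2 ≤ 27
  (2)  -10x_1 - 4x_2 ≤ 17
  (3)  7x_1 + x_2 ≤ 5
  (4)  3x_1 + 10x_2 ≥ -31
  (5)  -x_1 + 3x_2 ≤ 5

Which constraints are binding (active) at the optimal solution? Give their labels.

Corner points and P = -10x_1 + 8x_2:
  (-23/44, -259/88) → P = -403/22
  (-71/34, 33/34) → P = 487/17
  (81/67, -232/67) → P = -2666/67
  (5/11, 20/11) → P = 10

The maximum is at (-71/34, 33/34). Substituting into each constraint, equality holds for (2) and (5); the remaining constraints have slack.

(2) and (5)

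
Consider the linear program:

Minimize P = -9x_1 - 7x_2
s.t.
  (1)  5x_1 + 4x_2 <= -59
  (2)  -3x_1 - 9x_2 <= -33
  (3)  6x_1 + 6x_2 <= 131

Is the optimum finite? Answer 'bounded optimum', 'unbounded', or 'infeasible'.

bounded optimum

Vertices and P = -9x_1 - 7x_2:
  (-221/11, 114/11) → P = 1191/11
  (-439/3, 1009/6) → P = 839/6
The feasible region has finitely many vertices and no improving ray; the minimum is 1191/11 at (-221/11, 114/11).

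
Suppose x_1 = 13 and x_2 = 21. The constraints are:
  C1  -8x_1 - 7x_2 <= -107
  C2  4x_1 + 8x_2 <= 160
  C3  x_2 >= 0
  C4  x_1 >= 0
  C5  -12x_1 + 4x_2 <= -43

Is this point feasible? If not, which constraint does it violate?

Constraint C2: 4x_1 + 8x_2 = 220, which is not ≤ 160. All other constraints are satisfied.

not feasible — violates C2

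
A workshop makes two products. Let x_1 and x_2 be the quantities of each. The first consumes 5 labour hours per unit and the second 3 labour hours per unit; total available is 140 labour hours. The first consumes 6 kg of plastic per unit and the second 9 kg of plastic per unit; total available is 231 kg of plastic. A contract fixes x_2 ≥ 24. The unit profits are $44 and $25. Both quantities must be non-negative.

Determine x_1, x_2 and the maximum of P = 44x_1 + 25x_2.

Extreme points and P = 44x_1 + 25x_2:
  (0, 77/3) → P = 1925/3
  (0, 24) → P = 600
  (5/2, 24) → P = 710

At the optimal vertex, 6x_1 + 9x_2 = 231 and x_2 = 24.
Solving simultaneously gives x_1 = 5/2, x_2 = 24.

x_1 = 5/2, x_2 = 24, maximum P = 710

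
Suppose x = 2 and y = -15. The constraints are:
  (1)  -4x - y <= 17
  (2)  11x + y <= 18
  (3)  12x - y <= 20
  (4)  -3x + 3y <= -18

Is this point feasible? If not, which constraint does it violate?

not feasible — violates (3)

Constraint (3): 12x - y = 39, which is not ≤ 20. All other constraints are satisfied.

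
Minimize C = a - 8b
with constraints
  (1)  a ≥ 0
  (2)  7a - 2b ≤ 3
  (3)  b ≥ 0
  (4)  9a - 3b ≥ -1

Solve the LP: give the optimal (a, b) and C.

Feasible corners and C = a - 8b:
  (0, 0) → C = 0
  (0, 1/3) → C = -8/3
  (3/7, 0) → C = 3/7
  (11/3, 34/3) → C = -87

a = 11/3, b = 34/3, minimum C = -87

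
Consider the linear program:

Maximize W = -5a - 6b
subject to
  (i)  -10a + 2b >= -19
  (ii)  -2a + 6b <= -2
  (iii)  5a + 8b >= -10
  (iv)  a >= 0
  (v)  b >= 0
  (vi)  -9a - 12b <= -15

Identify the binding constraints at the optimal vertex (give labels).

Feasible corners and W = -5a - 6b:
  (55/28, 9/28) → W = -47/4
  (19/10, 0) → W = -19/2
  (19/13, 2/13) → W = -107/13
  (5/3, 0) → W = -25/3

The maximum is at (19/13, 2/13). Substituting into each constraint, equality holds for (ii) and (vi); the remaining constraints have slack.

(ii) and (vi)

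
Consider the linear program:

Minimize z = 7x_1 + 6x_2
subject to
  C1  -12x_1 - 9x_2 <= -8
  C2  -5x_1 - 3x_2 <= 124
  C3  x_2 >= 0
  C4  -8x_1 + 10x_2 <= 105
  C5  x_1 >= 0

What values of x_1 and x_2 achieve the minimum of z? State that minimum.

x_1 = 2/3, x_2 = 0, minimum z = 14/3

Vertices and z = 7x_1 + 6x_2:
  (2/3, 0) → z = 14/3
  (0, 8/9) → z = 16/3
  (0, 21/2) → z = 63
The feasible region is unbounded (it extends along (5, 4), (1, 0)), but z strictly increases along every unbounded feasible direction, so there is no improving ray and the minimum is attained at a vertex.

The binding constraints are -12x_1 - 9x_2 = -8 and x_2 = 0.
Solving simultaneously gives x_1 = 2/3, x_2 = 0.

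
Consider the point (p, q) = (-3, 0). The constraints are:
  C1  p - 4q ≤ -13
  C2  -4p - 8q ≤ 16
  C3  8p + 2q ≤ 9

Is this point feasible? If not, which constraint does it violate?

not feasible — violates C1

Constraint C1: p - 4q = -3, which is not ≤ -13. All other constraints are satisfied.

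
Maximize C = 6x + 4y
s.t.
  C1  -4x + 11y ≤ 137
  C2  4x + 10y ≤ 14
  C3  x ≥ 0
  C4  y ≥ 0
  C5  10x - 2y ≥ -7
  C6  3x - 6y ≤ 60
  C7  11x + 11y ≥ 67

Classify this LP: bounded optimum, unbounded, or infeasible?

The boundaries -4x + 11y = 137 and 10x - 2y = -7 meet at (197/102, 671/51), but that point violates 4x + 10y ≤ 14. Every candidate vertex is excluded by some other constraint, so the feasible region is empty.

infeasible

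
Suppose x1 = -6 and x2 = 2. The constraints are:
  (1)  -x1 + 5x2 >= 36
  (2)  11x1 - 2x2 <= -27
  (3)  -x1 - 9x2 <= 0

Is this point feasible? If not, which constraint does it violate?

not feasible — violates (1)

Constraint (1): -x1 + 5x2 = 16, which is not ≥ 36. All other constraints are satisfied.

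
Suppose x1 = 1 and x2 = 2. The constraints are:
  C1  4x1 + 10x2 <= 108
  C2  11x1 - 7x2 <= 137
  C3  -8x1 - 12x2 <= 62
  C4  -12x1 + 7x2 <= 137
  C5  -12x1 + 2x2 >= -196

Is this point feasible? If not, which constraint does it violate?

feasible

C1: 24 ≤ 108 ✓
C2: -3 ≤ 137 ✓
C3: -32 ≤ 62 ✓
C4: 2 ≤ 137 ✓
C5: -8 ≥ -196 ✓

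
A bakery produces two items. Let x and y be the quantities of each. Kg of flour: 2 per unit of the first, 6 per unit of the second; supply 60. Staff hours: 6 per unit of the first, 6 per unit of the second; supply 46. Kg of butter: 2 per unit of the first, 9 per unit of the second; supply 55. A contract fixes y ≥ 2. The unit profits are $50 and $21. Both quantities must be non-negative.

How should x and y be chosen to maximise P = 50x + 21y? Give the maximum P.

x = 17/3, y = 2, maximum P = 976/3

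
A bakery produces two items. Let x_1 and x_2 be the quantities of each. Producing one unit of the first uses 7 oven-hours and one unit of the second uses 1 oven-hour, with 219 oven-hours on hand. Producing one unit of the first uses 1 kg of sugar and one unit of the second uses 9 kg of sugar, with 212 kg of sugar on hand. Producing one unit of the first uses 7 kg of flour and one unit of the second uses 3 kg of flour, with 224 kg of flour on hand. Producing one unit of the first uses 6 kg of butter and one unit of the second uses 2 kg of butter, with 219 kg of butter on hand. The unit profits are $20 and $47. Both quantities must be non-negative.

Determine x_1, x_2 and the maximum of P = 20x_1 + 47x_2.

Feasible corners and P = 20x_1 + 47x_2:
  (0, 0) → P = 0
  (0, 212/9) → P = 9964/9
  (219/7, 0) → P = 4380/7
  (433/14, 5/2) → P = 10305/14
  (23, 21) → P = 1447

The optimum lies where x_1 + 9x_2 = 212 and 7x_1 + 3x_2 = 224.
Solving simultaneously gives x_1 = 23, x_2 = 21.

x_1 = 23, x_2 = 21, maximum P = 1447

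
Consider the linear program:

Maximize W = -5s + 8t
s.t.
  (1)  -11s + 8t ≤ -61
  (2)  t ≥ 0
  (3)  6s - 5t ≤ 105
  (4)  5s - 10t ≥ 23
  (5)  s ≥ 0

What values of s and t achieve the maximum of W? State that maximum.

s = 213/35, t = 26/35, maximum W = -857/35

Extreme points and W = -5s + 8t:
  (61/11, 0) → W = -305/11
  (213/35, 26/35) → W = -857/35
  (35/2, 0) → W = -175/2
  (187/7, 387/35) → W = -1579/35

The binding constraints are -11s + 8t = -61 and 5s - 10t = 23.
Solving simultaneously gives s = 213/35, t = 26/35.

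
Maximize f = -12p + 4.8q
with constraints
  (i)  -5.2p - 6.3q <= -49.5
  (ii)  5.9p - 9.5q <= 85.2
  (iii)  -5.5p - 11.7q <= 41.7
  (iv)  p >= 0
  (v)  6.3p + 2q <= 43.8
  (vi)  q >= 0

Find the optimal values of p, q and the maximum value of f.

p = 0, q = 21.9, maximum f = 105.12

Extreme points and f = -12p + 4.8q:
  (0, 55/7) → f = 264/7
  (17694/2929, 8409/2929) → f = -859824/14645
  (0, 219/10) → f = 2628/25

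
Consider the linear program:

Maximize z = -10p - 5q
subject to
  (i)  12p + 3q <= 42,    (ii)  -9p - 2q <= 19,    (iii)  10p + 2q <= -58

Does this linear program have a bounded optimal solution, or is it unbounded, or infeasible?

bounded optimum

Vertices and z = -10p - 5q:
  (-47, 202) → z = -540
  (-43, 186) → z = -500
  (-39, 166) → z = -440
The feasible region has finitely many vertices and no improving ray; the maximum is -440 at (-39, 166).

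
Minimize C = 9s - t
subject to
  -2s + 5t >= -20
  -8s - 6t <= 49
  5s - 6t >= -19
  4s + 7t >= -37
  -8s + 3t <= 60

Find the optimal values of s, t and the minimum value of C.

s = -68/13, t = -31/26, minimum C = -1193/26

Corner points and C = 9s - t:
  (-45/34, -77/17) → C = -251/34
  (-68/13, -31/26) → C = -1193/26
  (-121/32, -25/8) → C = -989/32
The feasible region is unbounded (it extends along (6, 5), (5, 2)), but C strictly increases along every unbounded feasible direction, so there is no improving ray and the minimum is attained at a vertex.

The optimum lies where -8s - 6t = 49 and 5s - 6t = -19.
Solving simultaneously gives s = -68/13, t = -31/26.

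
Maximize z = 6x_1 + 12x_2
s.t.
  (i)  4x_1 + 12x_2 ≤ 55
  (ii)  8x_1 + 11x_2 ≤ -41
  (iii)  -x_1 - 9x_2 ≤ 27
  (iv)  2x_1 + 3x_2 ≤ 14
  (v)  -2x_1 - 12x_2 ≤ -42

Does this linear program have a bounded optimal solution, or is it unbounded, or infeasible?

Feasible corners and z = 6x_1 + 12x_2:
  (-1097/52, 151/13) → z = 333/26
  (-477/37, 209/37) → z = -354/37
The feasible region has finitely many vertices and no improving ray; the maximum is 333/26 at (-1097/52, 151/13).

bounded optimum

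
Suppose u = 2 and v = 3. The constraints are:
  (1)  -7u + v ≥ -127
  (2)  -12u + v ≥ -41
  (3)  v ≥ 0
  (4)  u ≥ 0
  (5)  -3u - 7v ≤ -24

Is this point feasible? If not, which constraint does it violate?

feasible

(1): -11 ≥ -127 ✓
(2): -21 ≥ -41 ✓
(3): 3 ≥ 0 ✓
(4): 2 ≥ 0 ✓
(5): -27 ≤ -24 ✓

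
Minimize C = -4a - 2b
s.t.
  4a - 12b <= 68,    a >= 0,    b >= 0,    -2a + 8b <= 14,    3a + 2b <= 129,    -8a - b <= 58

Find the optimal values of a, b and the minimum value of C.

Vertices and C = -4a - 2b:
  (17, 0) → C = -68
  (421/11, 78/11) → C = -1840/11
  (0, 0) → C = 0
  (0, 7/4) → C = -7/2
  (251/7, 75/7) → C = -1154/7

a = 421/11, b = 78/11, minimum C = -1840/11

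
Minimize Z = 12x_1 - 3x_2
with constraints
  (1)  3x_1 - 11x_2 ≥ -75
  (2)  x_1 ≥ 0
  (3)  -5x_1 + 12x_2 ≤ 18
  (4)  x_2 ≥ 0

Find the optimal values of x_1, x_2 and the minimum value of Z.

Vertices and Z = 12x_1 - 3x_2:
  (702/19, 321/19) → Z = 7461/19
  (0, 3/2) → Z = -9/2
  (0, 0) → Z = 0
The feasible region is unbounded (it extends along (11, 3), (1, 0)), but Z strictly increases along every unbounded feasible direction, so there is no improving ray and the minimum is attained at a vertex.

x_1 = 0, x_2 = 3/2, minimum Z = -9/2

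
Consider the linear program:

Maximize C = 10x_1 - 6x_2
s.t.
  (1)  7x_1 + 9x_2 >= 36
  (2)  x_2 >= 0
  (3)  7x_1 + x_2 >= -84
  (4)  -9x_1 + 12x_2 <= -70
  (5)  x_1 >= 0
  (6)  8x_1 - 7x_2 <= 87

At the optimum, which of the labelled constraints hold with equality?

(4) and (6)

Feasible corners and C = 10x_1 - 6x_2:
  (70/9, 0) → C = 700/9
  (87/8, 0) → C = 435/4
  (554/33, 223/33) → C = 382/3

The maximum is at (554/33, 223/33). Substituting into each constraint, equality holds for (4) and (6); the remaining constraints have slack.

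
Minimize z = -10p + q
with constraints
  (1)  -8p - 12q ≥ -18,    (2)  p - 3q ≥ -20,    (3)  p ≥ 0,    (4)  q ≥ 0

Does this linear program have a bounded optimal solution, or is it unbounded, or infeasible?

bounded optimum

Vertices and z = -10p + q:
  (0, 3/2) → z = 3/2
  (9/4, 0) → z = -45/2
  (0, 0) → z = 0
The feasible region has finitely many vertices and no improving ray; the minimum is -45/2 at (9/4, 0).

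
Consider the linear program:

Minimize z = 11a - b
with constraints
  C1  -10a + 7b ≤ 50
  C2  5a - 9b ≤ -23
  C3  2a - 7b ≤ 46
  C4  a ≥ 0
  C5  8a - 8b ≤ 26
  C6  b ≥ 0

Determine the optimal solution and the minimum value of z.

a = 0, b = 50/7, minimum z = -50/7

Vertices and z = 11a - b:
  (0, 50/7) → z = -50/7
  (0, 23/9) → z = -23/9
  (209/16, 157/16) → z = 1071/8
The feasible region is unbounded (it extends along (1, 1), (7, 10)), but z strictly increases along every unbounded feasible direction, so there is no improving ray and the minimum is attained at a vertex.

The binding constraints are -10a + 7b = 50 and a = 0.
Solving simultaneously gives a = 0, b = 50/7.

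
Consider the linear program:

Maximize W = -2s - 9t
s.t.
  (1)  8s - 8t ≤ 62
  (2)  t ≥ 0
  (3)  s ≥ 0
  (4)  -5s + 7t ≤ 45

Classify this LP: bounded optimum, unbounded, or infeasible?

bounded optimum

Vertices and W = -2s - 9t:
  (31/4, 0) → W = -31/2
  (397/8, 335/8) → W = -3809/8
  (0, 0) → W = 0
  (0, 45/7) → W = -405/7
The feasible region has finitely many vertices and no improving ray; the maximum is 0 at (0, 0).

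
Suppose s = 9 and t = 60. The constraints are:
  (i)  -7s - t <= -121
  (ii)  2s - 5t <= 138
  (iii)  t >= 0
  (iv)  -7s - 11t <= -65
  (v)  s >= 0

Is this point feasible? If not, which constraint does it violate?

feasible

(i): -123 ≤ -121 ✓
(ii): -282 ≤ 138 ✓
(iii): 60 ≥ 0 ✓
(iv): -723 ≤ -65 ✓
(v): 9 ≥ 0 ✓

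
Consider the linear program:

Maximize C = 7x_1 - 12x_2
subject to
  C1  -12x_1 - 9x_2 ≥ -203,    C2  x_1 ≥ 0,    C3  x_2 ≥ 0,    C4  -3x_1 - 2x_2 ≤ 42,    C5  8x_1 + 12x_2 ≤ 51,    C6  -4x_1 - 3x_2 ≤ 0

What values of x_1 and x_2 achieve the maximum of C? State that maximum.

x_1 = 51/8, x_2 = 0, maximum C = 357/8

Feasible corners and C = 7x_1 - 12x_2:
  (0, 0) → C = 0
  (0, 17/4) → C = -51
  (51/8, 0) → C = 357/8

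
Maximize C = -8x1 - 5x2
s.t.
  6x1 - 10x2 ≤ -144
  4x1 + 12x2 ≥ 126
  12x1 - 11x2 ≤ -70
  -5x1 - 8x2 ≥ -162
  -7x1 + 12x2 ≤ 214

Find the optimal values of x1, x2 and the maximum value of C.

Vertices and C = -8x1 - 5x2:
  (-117/28, 333/28) → C = -729/28
  (234/49, 846/49) → C = -6102/49
  (-8, 79/6) → C = -11/6
  (2, 19) → C = -111

x1 = -8, x2 = 79/6, maximum C = -11/6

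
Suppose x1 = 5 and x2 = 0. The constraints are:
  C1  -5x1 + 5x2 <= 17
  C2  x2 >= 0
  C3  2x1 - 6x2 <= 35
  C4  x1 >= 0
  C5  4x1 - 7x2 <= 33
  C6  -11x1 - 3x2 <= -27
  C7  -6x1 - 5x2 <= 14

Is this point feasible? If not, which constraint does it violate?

feasible

C1: -25 ≤ 17 ✓
C2: 0 ≥ 0 ✓
C3: 10 ≤ 35 ✓
C4: 5 ≥ 0 ✓
C5: 20 ≤ 33 ✓
C6: -55 ≤ -27 ✓
C7: -30 ≤ 14 ✓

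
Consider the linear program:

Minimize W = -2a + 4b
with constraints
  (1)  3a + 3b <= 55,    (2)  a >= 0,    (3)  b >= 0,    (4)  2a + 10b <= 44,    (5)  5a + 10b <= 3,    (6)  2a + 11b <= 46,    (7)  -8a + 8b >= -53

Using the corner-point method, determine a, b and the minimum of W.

Extreme points and W = -2a + 4b:
  (0, 0) → W = 0
  (0, 3/10) → W = 6/5
  (3/5, 0) → W = -6/5

At the optimal vertex, b = 0 and 5a + 10b = 3.
Solving simultaneously gives a = 3/5, b = 0.

a = 3/5, b = 0, minimum W = -6/5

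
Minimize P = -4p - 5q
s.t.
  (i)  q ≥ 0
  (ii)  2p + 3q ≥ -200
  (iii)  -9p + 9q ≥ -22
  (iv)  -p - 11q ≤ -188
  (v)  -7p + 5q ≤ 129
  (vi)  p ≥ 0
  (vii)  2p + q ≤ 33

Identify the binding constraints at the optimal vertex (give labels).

Extreme points and P = -4p - 5q:
  (0, 188/11) → P = -940/11
  (25/3, 49/3) → P = -115
  (0, 129/5) → P = -129
  (36/17, 489/17) → P = -2589/17

The minimum is at (36/17, 489/17). Substituting into each constraint, equality holds for (v) and (vii); the remaining constraints have slack.

(v) and (vii)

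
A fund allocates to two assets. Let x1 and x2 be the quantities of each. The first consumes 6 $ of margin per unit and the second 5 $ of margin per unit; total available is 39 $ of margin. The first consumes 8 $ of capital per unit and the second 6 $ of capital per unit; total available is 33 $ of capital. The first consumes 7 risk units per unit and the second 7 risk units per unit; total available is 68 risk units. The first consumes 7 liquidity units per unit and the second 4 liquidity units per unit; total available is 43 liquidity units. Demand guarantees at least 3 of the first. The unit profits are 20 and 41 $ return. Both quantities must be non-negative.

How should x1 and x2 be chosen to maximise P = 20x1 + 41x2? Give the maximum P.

Extreme points and P = 20x1 + 41x2:
  (33/8, 0) → P = 165/2
  (3, 0) → P = 60
  (3, 3/2) → P = 243/2

x1 = 3, x2 = 3/2, maximum P = 243/2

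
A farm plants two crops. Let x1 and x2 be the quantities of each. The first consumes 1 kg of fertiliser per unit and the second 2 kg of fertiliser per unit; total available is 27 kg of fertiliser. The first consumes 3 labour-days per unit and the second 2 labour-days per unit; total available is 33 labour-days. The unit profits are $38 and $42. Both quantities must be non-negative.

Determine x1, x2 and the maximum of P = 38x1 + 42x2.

Corner points and P = 38x1 + 42x2:
  (0, 0) → P = 0
  (0, 27/2) → P = 567
  (11, 0) → P = 418
  (3, 12) → P = 618

x1 = 3, x2 = 12, maximum P = 618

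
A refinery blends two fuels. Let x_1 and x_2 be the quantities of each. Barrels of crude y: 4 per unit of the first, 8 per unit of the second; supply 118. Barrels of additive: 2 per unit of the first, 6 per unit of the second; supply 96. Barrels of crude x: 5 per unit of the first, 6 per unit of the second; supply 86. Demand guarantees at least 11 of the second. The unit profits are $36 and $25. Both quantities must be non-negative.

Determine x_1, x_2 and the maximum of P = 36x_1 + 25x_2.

Feasible corners and P = 36x_1 + 25x_2:
  (0, 43/3) → P = 1075/3
  (0, 11) → P = 275
  (4, 11) → P = 419

The binding constraints are 5x_1 + 6x_2 = 86 and x_2 = 11.
Solving simultaneously gives x_1 = 4, x_2 = 11.

x_1 = 4, x_2 = 11, maximum P = 419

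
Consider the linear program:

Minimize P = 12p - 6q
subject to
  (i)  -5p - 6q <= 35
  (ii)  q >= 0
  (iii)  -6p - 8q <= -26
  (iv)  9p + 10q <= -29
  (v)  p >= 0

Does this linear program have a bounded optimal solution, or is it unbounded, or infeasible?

The boundaries -5p - 6q = 35 and -6p - 8q = -26 meet at (-109, 85), but that point violates p ≥ 0. Every candidate vertex is excluded by some other constraint, so the feasible region is empty.

infeasible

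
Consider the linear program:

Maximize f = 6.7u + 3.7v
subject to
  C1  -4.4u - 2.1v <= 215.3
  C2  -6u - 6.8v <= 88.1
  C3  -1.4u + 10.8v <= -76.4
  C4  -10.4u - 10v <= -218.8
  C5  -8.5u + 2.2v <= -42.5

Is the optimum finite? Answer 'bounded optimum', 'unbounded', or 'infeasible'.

From the feasible point (59221/268, -27863/134), moving in the direction (6.8, -6) keeps every constraint satisfied while f increases without bound.

unbounded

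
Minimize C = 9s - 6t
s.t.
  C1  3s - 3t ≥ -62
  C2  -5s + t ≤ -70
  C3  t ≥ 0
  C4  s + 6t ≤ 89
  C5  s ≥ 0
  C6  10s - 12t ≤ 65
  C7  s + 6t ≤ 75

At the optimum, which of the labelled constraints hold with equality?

Corner points and C = 9s - 6t:
  (31/2, 15/2) → C = 189/2
  (495/31, 305/31) → C = 2625/31
  (215/12, 685/72) → C = 625/6

The minimum is at (495/31, 305/31). Substituting into each constraint, equality holds for C2 and C7; the remaining constraints have slack.

C2 and C7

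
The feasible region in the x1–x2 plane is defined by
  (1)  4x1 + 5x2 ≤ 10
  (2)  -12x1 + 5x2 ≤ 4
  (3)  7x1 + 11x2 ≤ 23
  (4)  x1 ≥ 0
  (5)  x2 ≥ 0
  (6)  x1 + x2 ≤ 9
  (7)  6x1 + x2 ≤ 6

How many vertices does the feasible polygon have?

Pairwise boundary intersections that survive every other constraint:
  (3/8, 17/10)
  (10/13, 18/13)
  (0, 4/5)
  (0, 0)
  (1, 0)

5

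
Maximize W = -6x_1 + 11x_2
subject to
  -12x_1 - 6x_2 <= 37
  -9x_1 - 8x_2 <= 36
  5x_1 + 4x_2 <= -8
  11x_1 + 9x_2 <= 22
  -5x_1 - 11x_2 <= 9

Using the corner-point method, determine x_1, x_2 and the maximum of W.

x_1 = -50/9, x_2 = 89/18, maximum W = 1579/18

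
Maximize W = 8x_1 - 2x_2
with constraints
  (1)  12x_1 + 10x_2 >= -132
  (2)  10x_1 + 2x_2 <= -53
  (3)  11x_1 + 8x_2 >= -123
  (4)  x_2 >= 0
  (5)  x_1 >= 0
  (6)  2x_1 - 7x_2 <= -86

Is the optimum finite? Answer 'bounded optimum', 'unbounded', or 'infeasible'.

infeasible

The boundaries 10x_1 + 2x_2 = -53 and 2x_1 - 7x_2 = -86 meet at (-543/74, 377/37), but that point violates x_1 ≥ 0. Every candidate vertex is excluded by some other constraint, so the feasible region is empty.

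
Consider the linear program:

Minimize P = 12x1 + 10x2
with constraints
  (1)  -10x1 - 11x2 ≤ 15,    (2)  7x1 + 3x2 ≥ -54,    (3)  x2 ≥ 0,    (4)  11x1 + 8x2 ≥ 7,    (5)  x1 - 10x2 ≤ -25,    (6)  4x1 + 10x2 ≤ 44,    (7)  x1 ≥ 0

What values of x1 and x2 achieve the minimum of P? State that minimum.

x1 = 0, x2 = 5/2, minimum P = 25

Feasible corners and P = 12x1 + 10x2:
  (19/5, 72/25) → P = 372/5
  (0, 5/2) → P = 25
  (0, 22/5) → P = 44

The binding constraints are x1 - 10x2 = -25 and x1 = 0.
Solving simultaneously gives x1 = 0, x2 = 5/2.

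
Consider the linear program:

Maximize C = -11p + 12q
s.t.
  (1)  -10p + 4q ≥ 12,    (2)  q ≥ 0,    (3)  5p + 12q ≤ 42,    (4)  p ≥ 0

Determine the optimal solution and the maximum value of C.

Corner points and C = -11p + 12q:
  (6/35, 24/7) → C = 1374/35
  (0, 3) → C = 36
  (0, 7/2) → C = 42

The binding constraints are 5p + 12q = 42 and p = 0.
Solving simultaneously gives p = 0, q = 7/2.

p = 0, q = 7/2, maximum C = 42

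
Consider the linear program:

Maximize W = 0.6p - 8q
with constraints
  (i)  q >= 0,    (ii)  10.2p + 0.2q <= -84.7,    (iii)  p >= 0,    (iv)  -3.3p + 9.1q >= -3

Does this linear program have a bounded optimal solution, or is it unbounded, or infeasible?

The boundaries q = 0 and 10.2p + 0.2q = -84.7 meet at (-847/102, 0), but that point violates p ≥ 0. Every candidate vertex is excluded by some other constraint, so the feasible region is empty.

infeasible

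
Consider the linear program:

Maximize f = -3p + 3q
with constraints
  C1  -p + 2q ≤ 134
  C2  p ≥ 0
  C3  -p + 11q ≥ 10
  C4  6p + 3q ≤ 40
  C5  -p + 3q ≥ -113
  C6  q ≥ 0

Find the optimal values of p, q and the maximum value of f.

Extreme points and f = -3p + 3q:
  (0, 10/11) → f = 30/11
  (0, 40/3) → f = 40
  (410/69, 100/69) → f = -310/23

p = 0, q = 40/3, maximum f = 40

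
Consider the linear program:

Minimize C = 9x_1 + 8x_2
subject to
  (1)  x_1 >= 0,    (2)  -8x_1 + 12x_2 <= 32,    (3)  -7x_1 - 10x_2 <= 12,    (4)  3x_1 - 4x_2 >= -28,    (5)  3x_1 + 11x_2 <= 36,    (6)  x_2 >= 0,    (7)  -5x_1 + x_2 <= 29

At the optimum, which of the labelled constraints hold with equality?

(1) and (6)

Corner points and C = 9x_1 + 8x_2:
  (0, 8/3) → C = 64/3
  (0, 0) → C = 0
  (20/31, 96/31) → C = 948/31
  (12, 0) → C = 108

The minimum is at (0, 0). Substituting into each constraint, equality holds for (1) and (6); the remaining constraints have slack.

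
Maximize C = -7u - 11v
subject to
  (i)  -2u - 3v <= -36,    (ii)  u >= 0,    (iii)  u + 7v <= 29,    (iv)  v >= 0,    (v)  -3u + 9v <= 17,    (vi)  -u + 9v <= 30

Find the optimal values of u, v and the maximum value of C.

u = 18, v = 0, maximum C = -126

Vertices and C = -7u - 11v:
  (15, 2) → C = -127
  (18, 0) → C = -126
  (29, 0) → C = -203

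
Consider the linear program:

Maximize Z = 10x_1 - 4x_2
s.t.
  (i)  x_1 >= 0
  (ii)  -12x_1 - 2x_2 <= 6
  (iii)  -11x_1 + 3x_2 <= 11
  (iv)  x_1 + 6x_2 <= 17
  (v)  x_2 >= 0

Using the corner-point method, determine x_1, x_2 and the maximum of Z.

Extreme points and Z = 10x_1 - 4x_2:
  (0, 17/6) → Z = -34/3
  (0, 0) → Z = 0
  (17, 0) → Z = 170

The optimum lies where x_1 + 6x_2 = 17 and x_2 = 0.
Solving simultaneously gives x_1 = 17, x_2 = 0.

x_1 = 17, x_2 = 0, maximum Z = 170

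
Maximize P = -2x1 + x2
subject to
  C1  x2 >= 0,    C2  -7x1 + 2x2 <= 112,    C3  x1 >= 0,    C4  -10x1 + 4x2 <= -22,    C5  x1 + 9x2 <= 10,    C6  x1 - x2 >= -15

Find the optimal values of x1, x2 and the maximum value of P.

x1 = 119/47, x2 = 39/47, maximum P = -199/47

Feasible corners and P = -2x1 + x2:
  (11/5, 0) → P = -22/5
  (10, 0) → P = -20
  (119/47, 39/47) → P = -199/47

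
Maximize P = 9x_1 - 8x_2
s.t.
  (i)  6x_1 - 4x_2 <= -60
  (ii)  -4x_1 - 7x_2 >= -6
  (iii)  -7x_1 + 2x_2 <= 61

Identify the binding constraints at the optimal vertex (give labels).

Feasible corners and P = 9x_1 - 8x_2:
  (-198/29, 138/29) → P = -2886/29
  (-31/4, 27/8) → P = -387/4
  (-415/57, 286/57) → P = -317/3

The maximum is at (-31/4, 27/8). Substituting into each constraint, equality holds for (i) and (iii); the remaining constraints have slack.

(i) and (iii)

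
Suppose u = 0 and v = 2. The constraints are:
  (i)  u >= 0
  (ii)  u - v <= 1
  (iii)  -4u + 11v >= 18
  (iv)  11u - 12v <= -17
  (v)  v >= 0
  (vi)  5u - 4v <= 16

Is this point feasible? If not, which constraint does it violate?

feasible

(i): 0 ≥ 0 ✓
(ii): -2 ≤ 1 ✓
(iii): 22 ≥ 18 ✓
(iv): -24 ≤ -17 ✓
(v): 2 ≥ 0 ✓
(vi): -8 ≤ 16 ✓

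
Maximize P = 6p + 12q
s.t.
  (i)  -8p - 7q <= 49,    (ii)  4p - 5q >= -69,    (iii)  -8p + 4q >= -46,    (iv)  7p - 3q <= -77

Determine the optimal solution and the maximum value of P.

Vertices and P = 6p + 12q:
  (-182/17, 89/17) → P = -24/17
  (-686/73, 273/73) → P = -840/73
  (-178/23, 175/23) → P = 1032/23

The binding constraints are 4p - 5q = -69 and 7p - 3q = -77.
Solving simultaneously gives p = -178/23, q = 175/23.

p = -178/23, q = 175/23, maximum P = 1032/23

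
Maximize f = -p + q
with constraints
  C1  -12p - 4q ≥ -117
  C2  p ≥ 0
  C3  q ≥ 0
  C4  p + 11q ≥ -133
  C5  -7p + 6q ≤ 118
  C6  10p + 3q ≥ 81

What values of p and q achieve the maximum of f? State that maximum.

p = 23/10, q = 447/20, maximum f = 401/20

Vertices and f = -p + q:
  (39/4, 0) → f = -39/4
  (23/10, 447/20) → f = 401/20
  (81/10, 0) → f = -81/10
  (44/27, 1747/81) → f = 1615/81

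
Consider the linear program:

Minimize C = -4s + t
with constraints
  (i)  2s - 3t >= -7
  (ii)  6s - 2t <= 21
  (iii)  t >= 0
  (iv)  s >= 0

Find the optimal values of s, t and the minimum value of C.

s = 11/2, t = 6, minimum C = -16

Corner points and C = -4s + t:
  (11/2, 6) → C = -16
  (0, 7/3) → C = 7/3
  (7/2, 0) → C = -14
  (0, 0) → C = 0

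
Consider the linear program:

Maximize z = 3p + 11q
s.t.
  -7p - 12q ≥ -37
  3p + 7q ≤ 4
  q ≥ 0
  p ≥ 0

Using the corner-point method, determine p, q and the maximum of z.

p = 0, q = 4/7, maximum z = 44/7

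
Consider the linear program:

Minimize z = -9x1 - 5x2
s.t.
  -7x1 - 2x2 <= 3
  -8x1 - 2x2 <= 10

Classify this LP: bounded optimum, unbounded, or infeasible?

unbounded

From the feasible point (-7, 23), moving in the direction (-2, 8) keeps every constraint satisfied while z decreases without bound.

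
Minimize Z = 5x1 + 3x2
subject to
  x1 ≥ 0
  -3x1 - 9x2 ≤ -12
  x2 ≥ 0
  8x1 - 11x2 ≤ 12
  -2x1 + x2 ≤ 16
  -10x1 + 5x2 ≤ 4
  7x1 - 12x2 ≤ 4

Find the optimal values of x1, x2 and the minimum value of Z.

x1 = 8/35, x2 = 44/35, minimum Z = 172/35

Feasible corners and Z = 5x1 + 3x2:
  (8/35, 44/35) → Z = 172/35
  (20/11, 8/11) → Z = 124/11
  (100/19, 52/19) → Z = 656/19
The feasible region is unbounded (it extends along (1, 2), (11, 8)), but Z strictly increases along every unbounded feasible direction, so there is no improving ray and the minimum is attained at a vertex.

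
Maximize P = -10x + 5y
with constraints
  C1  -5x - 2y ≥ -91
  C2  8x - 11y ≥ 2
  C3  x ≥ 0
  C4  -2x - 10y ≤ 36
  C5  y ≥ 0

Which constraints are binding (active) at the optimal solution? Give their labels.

C2 and C5

Feasible corners and P = -10x + 5y:
  (1005/71, 718/71) → P = -6460/71
  (91/5, 0) → P = -182
  (1/4, 0) → P = -5/2

The maximum is at (1/4, 0). Substituting into each constraint, equality holds for C2 and C5; the remaining constraints have slack.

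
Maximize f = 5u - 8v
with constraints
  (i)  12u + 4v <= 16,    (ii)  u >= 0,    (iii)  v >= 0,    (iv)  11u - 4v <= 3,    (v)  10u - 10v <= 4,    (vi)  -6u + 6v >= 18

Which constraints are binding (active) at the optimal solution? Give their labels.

Feasible corners and f = 5u - 8v:
  (0, 4) → f = -32
  (1/4, 13/4) → f = -99/4
  (0, 3) → f = -24

The maximum is at (0, 3). Substituting into each constraint, equality holds for (ii) and (vi); the remaining constraints have slack.

(ii) and (vi)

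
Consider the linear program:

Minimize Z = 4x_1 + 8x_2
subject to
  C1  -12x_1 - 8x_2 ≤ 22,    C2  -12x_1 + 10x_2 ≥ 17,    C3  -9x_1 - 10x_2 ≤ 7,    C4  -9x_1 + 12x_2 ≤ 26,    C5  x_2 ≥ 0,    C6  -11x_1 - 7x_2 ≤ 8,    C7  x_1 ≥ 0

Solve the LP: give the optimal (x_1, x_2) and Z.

x_1 = 0, x_2 = 17/10, minimum Z = 68/5

Vertices and Z = 4x_1 + 8x_2:
  (28/27, 53/18) → Z = 748/27
  (0, 17/10) → Z = 68/5
  (0, 13/6) → Z = 52/3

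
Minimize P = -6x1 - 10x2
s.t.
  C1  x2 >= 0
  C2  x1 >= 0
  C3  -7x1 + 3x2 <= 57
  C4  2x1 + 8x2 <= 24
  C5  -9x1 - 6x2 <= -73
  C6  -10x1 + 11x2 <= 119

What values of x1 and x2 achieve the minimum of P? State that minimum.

x1 = 12, x2 = 0, minimum P = -72

Vertices and P = -6x1 - 10x2:
  (12, 0) → P = -72
  (73/9, 0) → P = -146/3
  (22/3, 7/6) → P = -167/3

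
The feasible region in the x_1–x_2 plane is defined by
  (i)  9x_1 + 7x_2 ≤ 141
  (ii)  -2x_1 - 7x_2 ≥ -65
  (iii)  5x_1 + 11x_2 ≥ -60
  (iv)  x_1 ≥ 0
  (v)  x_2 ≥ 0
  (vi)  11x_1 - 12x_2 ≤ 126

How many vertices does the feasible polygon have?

5

Of the 15 pairwise boundary intersections, those satisfying every inequality are:
  (76/7, 303/49)
  (2574/185, 417/185)
  (0, 65/7)
  (0, 0)
  (126/11, 0)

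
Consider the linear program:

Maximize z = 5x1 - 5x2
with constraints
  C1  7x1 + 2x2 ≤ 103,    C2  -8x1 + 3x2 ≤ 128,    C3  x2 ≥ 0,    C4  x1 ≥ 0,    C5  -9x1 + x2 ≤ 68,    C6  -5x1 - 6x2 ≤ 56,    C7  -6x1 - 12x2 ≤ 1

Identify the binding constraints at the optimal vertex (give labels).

Extreme points and z = 5x1 - 5x2:
  (53/37, 1720/37) → z = -8335/37
  (103/7, 0) → z = 515/7
  (0, 128/3) → z = -640/3
  (0, 0) → z = 0

The maximum is at (103/7, 0). Substituting into each constraint, equality holds for C1 and C3; the remaining constraints have slack.

C1 and C3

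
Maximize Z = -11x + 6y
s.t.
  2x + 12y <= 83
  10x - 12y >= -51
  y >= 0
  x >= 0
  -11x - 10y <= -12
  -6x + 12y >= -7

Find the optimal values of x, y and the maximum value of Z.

Feasible corners and Z = -11x + 6y:
  (8/3, 233/36) → Z = 19/2
  (45/4, 121/24) → Z = -187/2
  (0, 17/4) → Z = 51/2
  (12/11, 0) → Z = -12
  (7/6, 0) → Z = -77/6
  (0, 6/5) → Z = 36/5

x = 0, y = 17/4, maximum Z = 51/2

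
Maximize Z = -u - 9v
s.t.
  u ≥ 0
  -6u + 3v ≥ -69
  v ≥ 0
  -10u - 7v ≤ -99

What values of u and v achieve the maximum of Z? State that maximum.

Vertices and Z = -u - 9v:
  (0, 99/7) → Z = -891/7
  (23/2, 0) → Z = -23/2
  (99/10, 0) → Z = -99/10
The feasible region is unbounded (it extends along (0, 1), (1, 2)), but Z strictly decreases along every unbounded feasible direction, so there is no improving ray and the maximum is attained at a vertex.

The binding constraints are v = 0 and -10u - 7v = -99.
Solving simultaneously gives u = 99/10, v = 0.

u = 99/10, v = 0, maximum Z = -99/10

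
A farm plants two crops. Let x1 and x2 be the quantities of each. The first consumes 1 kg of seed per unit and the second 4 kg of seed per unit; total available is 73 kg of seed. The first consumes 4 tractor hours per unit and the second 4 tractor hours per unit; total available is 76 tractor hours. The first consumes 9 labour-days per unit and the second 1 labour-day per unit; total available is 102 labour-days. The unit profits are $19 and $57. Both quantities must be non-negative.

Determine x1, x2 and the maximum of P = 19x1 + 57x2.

x1 = 1, x2 = 18, maximum P = 1045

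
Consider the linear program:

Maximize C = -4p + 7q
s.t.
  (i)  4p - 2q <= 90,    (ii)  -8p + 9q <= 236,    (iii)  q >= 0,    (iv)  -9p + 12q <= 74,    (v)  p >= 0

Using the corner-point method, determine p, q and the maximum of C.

Feasible corners and C = -4p + 7q:
  (45/2, 0) → C = -90
  (614/15, 553/15) → C = 283/3
  (0, 0) → C = 0
  (0, 37/6) → C = 259/6

At the optimal vertex, 4p - 2q = 90 and -9p + 12q = 74.
Solving simultaneously gives p = 614/15, q = 553/15.

p = 614/15, q = 553/15, maximum C = 283/3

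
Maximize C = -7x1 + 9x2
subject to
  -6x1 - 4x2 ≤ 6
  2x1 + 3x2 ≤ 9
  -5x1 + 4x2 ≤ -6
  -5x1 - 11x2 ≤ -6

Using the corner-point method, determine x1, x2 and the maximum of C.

x1 = 54/23, x2 = 33/23, maximum C = -81/23

At the optimal vertex, 2x1 + 3x2 = 9 and -5x1 + 4x2 = -6.
Solving simultaneously gives x1 = 54/23, x2 = 33/23.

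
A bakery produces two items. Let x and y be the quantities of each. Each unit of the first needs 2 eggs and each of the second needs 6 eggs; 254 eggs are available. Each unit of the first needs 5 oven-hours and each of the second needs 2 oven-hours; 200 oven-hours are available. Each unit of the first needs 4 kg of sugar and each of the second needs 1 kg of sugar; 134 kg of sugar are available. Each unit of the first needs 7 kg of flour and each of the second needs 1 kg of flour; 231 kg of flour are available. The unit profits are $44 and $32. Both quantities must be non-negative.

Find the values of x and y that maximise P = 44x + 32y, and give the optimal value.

x = 25, y = 34, maximum P = 2188

Feasible corners and P = 44x + 32y:
  (0, 0) → P = 0
  (0, 127/3) → P = 4064/3
  (33, 0) → P = 1452
  (25, 34) → P = 2188
  (97/3, 14/3) → P = 1572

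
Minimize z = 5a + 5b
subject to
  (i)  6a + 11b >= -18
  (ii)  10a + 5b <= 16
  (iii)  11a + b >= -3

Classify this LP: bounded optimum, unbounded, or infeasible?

bounded optimum

Vertices and z = 5a + 5b:
  (133/40, -69/20) → z = -5/8
  (-3/23, -36/23) → z = -195/23
  (-31/45, 206/45) → z = 175/9
The feasible region has finitely many vertices and no improving ray; the minimum is -195/23 at (-3/23, -36/23).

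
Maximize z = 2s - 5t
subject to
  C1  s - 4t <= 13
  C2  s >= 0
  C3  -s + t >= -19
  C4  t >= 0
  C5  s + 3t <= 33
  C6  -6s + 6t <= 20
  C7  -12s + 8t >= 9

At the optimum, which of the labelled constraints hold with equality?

C2 and C7

Extreme points and z = 2s - 5t:
  (0, 10/3) → z = -50/3
  (0, 9/8) → z = -45/8
  (53/12, 31/4) → z = -359/12

The maximum is at (0, 9/8). Substituting into each constraint, equality holds for C2 and C7; the remaining constraints have slack.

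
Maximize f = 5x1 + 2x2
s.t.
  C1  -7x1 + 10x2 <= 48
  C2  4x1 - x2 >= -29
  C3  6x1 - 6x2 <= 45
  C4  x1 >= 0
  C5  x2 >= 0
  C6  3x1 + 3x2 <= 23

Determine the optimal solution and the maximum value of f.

x1 = 91/12, x2 = 1/12, maximum f = 457/12

Vertices and f = 5x1 + 2x2:
  (0, 24/5) → f = 48/5
  (86/51, 305/51) → f = 1040/51
  (15/2, 0) → f = 75/2
  (91/12, 1/12) → f = 457/12
  (0, 0) → f = 0

The binding constraints are 6x1 - 6x2 = 45 and 3x1 + 3x2 = 23.
Solving simultaneously gives x1 = 91/12, x2 = 1/12.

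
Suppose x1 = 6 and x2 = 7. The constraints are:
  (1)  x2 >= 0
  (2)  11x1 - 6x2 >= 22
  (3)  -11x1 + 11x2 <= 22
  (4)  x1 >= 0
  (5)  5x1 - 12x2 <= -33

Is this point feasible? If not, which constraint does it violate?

feasible

(1): 7 ≥ 0 ✓
(2): 24 ≥ 22 ✓
(3): 11 ≤ 22 ✓
(4): 6 ≥ 0 ✓
(5): -54 ≤ -33 ✓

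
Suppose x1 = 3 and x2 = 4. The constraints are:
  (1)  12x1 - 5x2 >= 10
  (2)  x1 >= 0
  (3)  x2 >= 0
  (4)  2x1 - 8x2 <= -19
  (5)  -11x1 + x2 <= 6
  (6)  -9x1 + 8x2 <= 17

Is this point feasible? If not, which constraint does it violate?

(1): 16 ≥ 10 ✓
(2): 3 ≥ 0 ✓
(3): 4 ≥ 0 ✓
(4): -26 ≤ -19 ✓
(5): -29 ≤ 6 ✓
(6): 5 ≤ 17 ✓

feasible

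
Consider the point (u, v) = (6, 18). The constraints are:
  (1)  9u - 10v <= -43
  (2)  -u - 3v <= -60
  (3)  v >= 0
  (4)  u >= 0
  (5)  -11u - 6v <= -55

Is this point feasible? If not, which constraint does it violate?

feasible

(1): -126 ≤ -43 ✓
(2): -60 ≤ -60 ✓
(3): 18 ≥ 0 ✓
(4): 6 ≥ 0 ✓
(5): -174 ≤ -55 ✓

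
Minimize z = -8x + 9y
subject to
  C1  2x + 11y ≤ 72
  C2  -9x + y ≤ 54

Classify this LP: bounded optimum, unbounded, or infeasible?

unbounded

From the feasible point (-522/101, 756/101), moving in the direction (-1, -9) keeps every constraint satisfied while z decreases without bound.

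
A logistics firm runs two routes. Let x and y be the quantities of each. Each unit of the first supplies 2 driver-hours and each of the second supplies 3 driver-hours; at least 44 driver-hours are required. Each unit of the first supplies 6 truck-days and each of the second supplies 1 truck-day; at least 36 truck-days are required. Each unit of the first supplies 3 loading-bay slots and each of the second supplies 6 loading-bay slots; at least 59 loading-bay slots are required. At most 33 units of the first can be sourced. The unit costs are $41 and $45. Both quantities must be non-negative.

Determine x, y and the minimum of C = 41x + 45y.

Vertices and C = 41x + 45y:
  (0, 36) → C = 1620
  (22, 0) → C = 902
  (33, 0) → C = 1353
  (4, 12) → C = 704
The feasible region is unbounded (it extends along (0, 1)), but C strictly increases along every unbounded feasible direction, so there is no improving ray and the minimum is attained at a vertex.

x = 4, y = 12, minimum C = 704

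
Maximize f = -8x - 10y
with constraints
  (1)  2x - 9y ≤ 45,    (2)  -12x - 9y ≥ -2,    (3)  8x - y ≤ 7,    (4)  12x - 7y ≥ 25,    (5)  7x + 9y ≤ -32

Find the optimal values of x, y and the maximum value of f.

x = -45/47, y = -245/47, maximum f = 2810/47

Extreme points and f = -8x - 10y:
  (9/35, -173/35) → f = 1658/35
  (-45/47, -245/47) → f = 2810/47
  (31/79, -305/79) → f = 2802/79
  (1/157, -559/157) → f = 5582/157

The binding constraints are 2x - 9y = 45 and 12x - 7y = 25.
Solving simultaneously gives x = -45/47, y = -245/47.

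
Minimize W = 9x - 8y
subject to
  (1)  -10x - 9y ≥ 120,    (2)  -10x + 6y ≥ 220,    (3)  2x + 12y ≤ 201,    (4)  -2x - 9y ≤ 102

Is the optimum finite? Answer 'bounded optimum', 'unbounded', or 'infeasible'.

Feasible corners and W = 9x - 8y:
  (-18, 20/3) → W = -646/3
  (-1083/34, 375/17) → W = -15747/34
  (-432/17, -290/51) → W = -9344/51
  (-1011/2, 101) → W = -10715/2
The feasible region has finitely many vertices and no improving ray; the minimum is -10715/2 at (-1011/2, 101).

bounded optimum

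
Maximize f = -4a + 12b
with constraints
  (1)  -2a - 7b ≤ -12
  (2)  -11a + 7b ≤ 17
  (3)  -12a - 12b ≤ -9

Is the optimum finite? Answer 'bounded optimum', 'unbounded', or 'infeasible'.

From the feasible point (-5/13, 166/91), moving in the direction (7, 11) keeps every constraint satisfied while f increases without bound.

unbounded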